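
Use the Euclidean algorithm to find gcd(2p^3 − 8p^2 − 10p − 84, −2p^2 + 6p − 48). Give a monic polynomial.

1

Repeated division with remainder:
  2p^3 − 8p^2 − 10p − 84 = (−p + 1)(−2p^2 + 6p − 48) + (−64p − 36)
  −2p^2 + 6p − 48 = ((1/32)p − 57/512)(−64p − 36) + (−6657/128)
  −64p − 36 = ((8192/6657)p + 1536/2219)(−6657/128) + (0)
The last nonzero remainder is the constant −6657/128, so the polynomials are coprime and gcd = 1.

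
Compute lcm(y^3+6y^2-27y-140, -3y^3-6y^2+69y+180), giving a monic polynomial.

y^4+9y^3-9y^2-221y-420

Euclidean algorithm in ℚ[y]:
  y^3+6y^2-27y-140 = (-1/3)(-3y^3-6y^2+69y+180) + (4y^2-4y-80)
  -3y^3-6y^2+69y+180 = (-(3/4)y-9/4)(4y^2-4y-80) + (0)
Last nonzero remainder: 4y^2-4y-80. Dividing through by 4 gives the monic gcd y^2-y-20.
Then lcm(f, g) = f·g / gcd(f, g); expanding and making the result monic gives the answer.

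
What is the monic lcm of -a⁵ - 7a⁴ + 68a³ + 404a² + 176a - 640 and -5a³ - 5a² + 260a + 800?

Apply the Euclidean algorithm:
  -a⁵ - 7a⁴ + 68a³ + 404a² + 176a - 640 = ((1/5)a² + (6/5)a - 22/5)(-5a³ - 5a² + 260a + 800) + (-90a² + 360a + 2880)
  -5a³ - 5a² + 260a + 800 = ((1/18)a + 5/18)(-90a² + 360a + 2880) + (0)
Last nonzero remainder: -90a² + 360a + 2880. Dividing through by -90 gives the monic gcd a² - 4a - 32.
Then lcm(f, g) = f·g / gcd(f, g); expanding and making the result monic gives the answer.

a⁶ + 12a⁵ - 33a⁴ - 744a³ - 2196a² - 240a + 3200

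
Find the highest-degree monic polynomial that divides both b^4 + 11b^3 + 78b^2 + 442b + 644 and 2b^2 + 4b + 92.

Euclidean algorithm in ℚ[b]:
  b^4 + 11b^3 + 78b^2 + 442b + 644 = ((1/2)b^2 + (9/2)b + 7)(2b^2 + 4b + 92) + (0)
Last nonzero remainder: 2b^2 + 4b + 92. Dividing through by 2 gives the monic gcd b^2 + 2b + 46.

b^2 + 2b + 46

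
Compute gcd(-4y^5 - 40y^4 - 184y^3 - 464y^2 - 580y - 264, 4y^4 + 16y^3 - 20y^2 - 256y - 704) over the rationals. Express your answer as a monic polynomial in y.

y^2 + 4y + 11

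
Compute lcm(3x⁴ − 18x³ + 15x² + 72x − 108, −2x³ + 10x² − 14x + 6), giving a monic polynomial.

By polynomial division,
  3x⁴ − 18x³ + 15x² + 72x − 108 = (−(3/2)x + 3/2)(−2x³ + 10x² − 14x + 6) + (−21x² + 102x − 117)
  −2x³ + 10x² − 14x + 6 = ((2/21)x − 2/147)(−21x² + 102x − 117) + (−(72/49)x + 216/49)
  −21x² + 102x − 117 = ((343/24)x − 637/24)(−(72/49)x + 216/49) + (0)
Last nonzero remainder: −(72/49)x + 216/49. Dividing through by −72/49 gives the monic gcd x − 3.
Then lcm(f, g) = f·g / gcd(f, g); expanding and making the result monic gives the answer.

x⁶ − 8x⁵ + 18x⁴ + 8x³ − 79x² + 96x − 36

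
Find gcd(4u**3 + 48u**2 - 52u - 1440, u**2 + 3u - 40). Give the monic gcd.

u**2 + 3u - 40

Apply the Euclidean algorithm:
  4u**3 + 48u**2 - 52u - 1440 = (4u + 36)(u**2 + 3u - 40) + (0)
The last nonzero remainder u**2 + 3u - 40 is already monic.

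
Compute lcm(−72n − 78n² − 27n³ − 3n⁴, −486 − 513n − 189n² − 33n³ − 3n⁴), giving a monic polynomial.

By polynomial division,
  −3n⁴ − 27n³ − 78n² − 72n = (−3n⁴ − 33n³ − 189n² − 513n − 486) + (6n³ + 111n² + 441n + 486)
  −3n⁴ − 33n³ − 189n² − 513n − 486 = (−(1/2)n + 15/4)(6n³ + 111n² + 441n + 486) + (−(1539/4)n² − (7695/4)n − 4617/2)
  6n³ + 111n² + 441n + 486 = (−(8/513)n − 4/19)(−(1539/4)n² − (7695/4)n − 4617/2) + (0)
Last nonzero remainder: −(1539/4)n² − (7695/4)n − 4617/2. Dividing through by −1539/4 gives the monic gcd n² + 5n + 6.
Then lcm(f, g) = f·g / gcd(f, g); expanding and making the result monic gives the answer.

648n + 846n² + 423n³ + 107n⁴ + 15n⁵ + n⁶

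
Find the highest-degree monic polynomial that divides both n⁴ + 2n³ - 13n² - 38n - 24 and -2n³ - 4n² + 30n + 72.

Repeated division with remainder:
  n⁴ + 2n³ - 13n² - 38n - 24 = (-(1/2)n)(-2n³ - 4n² + 30n + 72) + (2n² - 2n - 24)
  -2n³ - 4n² + 30n + 72 = (-n - 3)(2n² - 2n - 24) + (0)
Last nonzero remainder: 2n² - 2n - 24. Dividing through by 2 gives the monic gcd n² - n - 12.

n² - n - 12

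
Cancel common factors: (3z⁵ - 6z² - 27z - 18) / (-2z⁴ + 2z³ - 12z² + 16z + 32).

Apply the Euclidean algorithm:
  3z⁵ - 6z² - 27z - 18 = (-(3/2)z - 3/2)(-2z⁴ + 2z³ - 12z² + 16z + 32) + (-15z³ + 45z + 30)
  -2z⁴ + 2z³ - 12z² + 16z + 32 = ((2/15)z - 2/15)(-15z³ + 45z + 30) + (-18z² + 18z + 36)
  -15z³ + 45z + 30 = ((5/6)z + 5/6)(-18z² + 18z + 36) + (0)
Last nonzero remainder: -18z² + 18z + 36. Dividing through by -18 gives the monic gcd z² - z - 2.
Cancel z² - z - 2 from numerator and denominator to get the reduced form.

(-3z³ - 3z² - 9z - 9)/(2z² + 16)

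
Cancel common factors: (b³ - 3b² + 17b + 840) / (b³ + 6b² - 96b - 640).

(b² - 11b + 105)/(b² - 2b - 80)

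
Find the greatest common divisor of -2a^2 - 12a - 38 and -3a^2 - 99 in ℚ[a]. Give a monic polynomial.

1

Repeated division with remainder:
  -2a^2 - 12a - 38 = (2/3)(-3a^2 - 99) + (-12a + 28)
  -3a^2 - 99 = ((1/4)a + 7/12)(-12a + 28) + (-346/3)
  -12a + 28 = ((18/173)a - 42/173)(-346/3) + (0)
The last nonzero remainder is the constant -346/3, so the polynomials are coprime and gcd = 1.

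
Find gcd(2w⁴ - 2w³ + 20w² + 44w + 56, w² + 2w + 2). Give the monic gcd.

By polynomial division,
  2w⁴ - 2w³ + 20w² + 44w + 56 = (2w² - 6w + 28)(w² + 2w + 2) + (0)
The last nonzero remainder w² + 2w + 2 is already monic.

w² + 2w + 2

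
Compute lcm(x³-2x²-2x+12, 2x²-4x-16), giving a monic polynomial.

x⁴-6x³+6x²+20x-48

Apply the Euclidean algorithm:
  x³-2x²-2x+12 = ((1/2)x)(2x²-4x-16) + (6x+12)
  2x²-4x-16 = ((1/3)x-4/3)(6x+12) + (0)
Last nonzero remainder: 6x+12. Dividing through by 6 gives the monic gcd x+2.
Then lcm(f, g) = f·g / gcd(f, g); expanding and making the result monic gives the answer.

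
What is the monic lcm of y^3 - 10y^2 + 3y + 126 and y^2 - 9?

Apply the Euclidean algorithm:
  y^3 - 10y^2 + 3y + 126 = (y - 10)(y^2 - 9) + (12y + 36)
  y^2 - 9 = ((1/12)y - 1/4)(12y + 36) + (0)
Last nonzero remainder: 12y + 36. Dividing through by 12 gives the monic gcd y + 3.
Then lcm(f, g) = f·g / gcd(f, g); expanding and making the result monic gives the answer.

y^4 - 13y^3 + 33y^2 + 117y - 378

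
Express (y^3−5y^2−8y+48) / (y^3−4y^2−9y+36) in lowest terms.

Apply the Euclidean algorithm:
  y^3−5y^2−8y+48 = (y^3−4y^2−9y+36) + (−y^2+y+12)
  y^3−4y^2−9y+36 = (−y+3)(−y^2+y+12) + (0)
Last nonzero remainder: −y^2+y+12. Dividing through by −1 gives the monic gcd y^2−y−12.
Cancel y^2−y−12 from numerator and denominator to get the reduced form.

(y−4)/(y−3)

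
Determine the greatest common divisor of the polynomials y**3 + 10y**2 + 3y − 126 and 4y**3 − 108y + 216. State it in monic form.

y**2 + 3y − 18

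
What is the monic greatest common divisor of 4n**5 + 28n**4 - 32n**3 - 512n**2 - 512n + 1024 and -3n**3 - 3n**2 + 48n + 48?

n**2 - 16

Apply the Euclidean algorithm:
  4n**5 + 28n**4 - 32n**3 - 512n**2 - 512n + 1024 = (-(4/3)n**2 - 8n - 8/3)(-3n**3 - 3n**2 + 48n + 48) + (-72n**2 + 1152)
  -3n**3 - 3n**2 + 48n + 48 = ((1/24)n + 1/24)(-72n**2 + 1152) + (0)
Last nonzero remainder: -72n**2 + 1152. Dividing through by -72 gives the monic gcd n**2 - 16.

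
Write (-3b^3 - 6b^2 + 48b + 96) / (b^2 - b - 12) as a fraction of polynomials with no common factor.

(-3b^2 - 18b - 24)/(b + 3)

By polynomial division,
  -3b^3 - 6b^2 + 48b + 96 = (-3b - 9)(b^2 - b - 12) + (3b - 12)
  b^2 - b - 12 = ((1/3)b + 1)(3b - 12) + (0)
Last nonzero remainder: 3b - 12. Dividing through by 3 gives the monic gcd b - 4.
Cancel b - 4 from numerator and denominator to get the reduced form.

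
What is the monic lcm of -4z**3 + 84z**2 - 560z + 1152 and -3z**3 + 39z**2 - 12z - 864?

z**4 - 17z**3 + 56z**2 + 272z - 1152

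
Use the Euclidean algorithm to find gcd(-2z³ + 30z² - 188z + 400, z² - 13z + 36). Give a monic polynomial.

z - 4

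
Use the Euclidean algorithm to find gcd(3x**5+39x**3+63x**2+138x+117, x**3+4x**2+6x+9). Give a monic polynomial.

x**2+x+3

By polynomial division,
  3x**5+39x**3+63x**2+138x+117 = (3x**2-12x+69)(x**3+4x**2+6x+9) + (-168x**2-168x-504)
  x**3+4x**2+6x+9 = (-(1/168)x-1/56)(-168x**2-168x-504) + (0)
Last nonzero remainder: -168x**2-168x-504. Dividing through by -168 gives the monic gcd x**2+x+3.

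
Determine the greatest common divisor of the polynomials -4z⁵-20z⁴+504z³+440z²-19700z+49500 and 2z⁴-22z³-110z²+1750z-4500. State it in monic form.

z³-z²-65z+225

By polynomial division,
  -4z⁵-20z⁴+504z³+440z²-19700z+49500 = (-2z-32)(2z⁴-22z³-110z²+1750z-4500) + (-420z³+420z²+27300z-94500)
  2z⁴-22z³-110z²+1750z-4500 = (-(1/210)z+1/21)(-420z³+420z²+27300z-94500) + (0)
Last nonzero remainder: -420z³+420z²+27300z-94500. Dividing through by -420 gives the monic gcd z³-z²-65z+225.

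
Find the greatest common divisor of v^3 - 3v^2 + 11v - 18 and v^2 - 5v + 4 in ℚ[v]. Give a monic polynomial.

By polynomial division,
  v^3 - 3v^2 + 11v - 18 = (v + 2)(v^2 - 5v + 4) + (17v - 26)
  v^2 - 5v + 4 = ((1/17)v - 59/289)(17v - 26) + (-378/289)
  17v - 26 = (-(4913/378)v + 3757/189)(-378/289) + (0)
The last nonzero remainder is the constant -378/289, so the polynomials are coprime and gcd = 1.

1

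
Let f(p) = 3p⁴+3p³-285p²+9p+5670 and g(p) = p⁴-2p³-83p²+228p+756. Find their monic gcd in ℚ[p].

Euclidean algorithm in ℚ[p]:
  3p⁴+3p³-285p²+9p+5670 = (3)(p⁴-2p³-83p²+228p+756) + (9p³-36p²-675p+3402)
  p⁴-2p³-83p²+228p+756 = ((1/9)p+2/9)(9p³-36p²-675p+3402) + (0)
Last nonzero remainder: 9p³-36p²-675p+3402. Dividing through by 9 gives the monic gcd p³-4p²-75p+378.

p³-4p²-75p+378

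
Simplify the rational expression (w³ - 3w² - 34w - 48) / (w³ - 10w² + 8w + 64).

(w + 3)/(w - 4)

Repeated division with remainder:
  w³ - 3w² - 34w - 48 = (w³ - 10w² + 8w + 64) + (7w² - 42w - 112)
  w³ - 10w² + 8w + 64 = ((1/7)w - 4/7)(7w² - 42w - 112) + (0)
Last nonzero remainder: 7w² - 42w - 112. Dividing through by 7 gives the monic gcd w² - 6w - 16.
Cancel w² - 6w - 16 from numerator and denominator to get the reduced form.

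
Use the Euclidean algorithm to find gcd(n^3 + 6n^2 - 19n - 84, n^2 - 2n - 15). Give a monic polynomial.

n + 3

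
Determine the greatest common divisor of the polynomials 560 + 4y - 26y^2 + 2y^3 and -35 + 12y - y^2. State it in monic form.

-7 + y

Repeated division with remainder:
  2y^3 - 26y^2 + 4y + 560 = (-2y + 2)(-y^2 + 12y - 35) + (-90y + 630)
  -y^2 + 12y - 35 = ((1/90)y - 1/18)(-90y + 630) + (0)
Last nonzero remainder: -90y + 630. Dividing through by -90 gives the monic gcd y - 7.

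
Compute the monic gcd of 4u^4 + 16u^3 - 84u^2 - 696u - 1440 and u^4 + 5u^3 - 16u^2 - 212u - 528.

Repeated division with remainder:
  4u^4 + 16u^3 - 84u^2 - 696u - 1440 = (4)(u^4 + 5u^3 - 16u^2 - 212u - 528) + (-4u^3 - 20u^2 + 152u + 672)
  u^4 + 5u^3 - 16u^2 - 212u - 528 = (-(1/4)u)(-4u^3 - 20u^2 + 152u + 672) + (22u^2 - 44u - 528)
  -4u^3 - 20u^2 + 152u + 672 = (-(2/11)u - 14/11)(22u^2 - 44u - 528) + (0)
Last nonzero remainder: 22u^2 - 44u - 528. Dividing through by 22 gives the monic gcd u^2 - 2u - 24.

u^2 - 2u - 24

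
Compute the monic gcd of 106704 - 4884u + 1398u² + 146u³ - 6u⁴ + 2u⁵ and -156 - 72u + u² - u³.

78 - 3u + u²

By polynomial division,
  2u⁵ - 6u⁴ + 146u³ + 1398u² - 4884u + 106704 = (-2u² + 4u + 2)(-u³ + u² - 72u - 156) + (1372u² - 4116u + 107016)
  -u³ + u² - 72u - 156 = (-(1/1372)u - 1/686)(1372u² - 4116u + 107016) + (0)
Last nonzero remainder: 1372u² - 4116u + 107016. Dividing through by 1372 gives the monic gcd u² - 3u + 78.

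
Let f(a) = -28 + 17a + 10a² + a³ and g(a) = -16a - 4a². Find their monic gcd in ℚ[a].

4 + a

Repeated division with remainder:
  a³ + 10a² + 17a - 28 = (-(1/4)a - 3/2)(-4a² - 16a) + (-7a - 28)
  -4a² - 16a = ((4/7)a)(-7a - 28) + (0)
Last nonzero remainder: -7a - 28. Dividing through by -7 gives the monic gcd a + 4.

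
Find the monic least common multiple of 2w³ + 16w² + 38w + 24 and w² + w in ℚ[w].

w⁴ + 8w³ + 19w² + 12w

Euclidean algorithm in ℚ[w]:
  2w³ + 16w² + 38w + 24 = (2w + 14)(w² + w) + (24w + 24)
  w² + w = ((1/24)w)(24w + 24) + (0)
Last nonzero remainder: 24w + 24. Dividing through by 24 gives the monic gcd w + 1.
Then lcm(f, g) = f·g / gcd(f, g); expanding and making the result monic gives the answer.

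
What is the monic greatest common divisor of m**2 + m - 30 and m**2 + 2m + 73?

1

By polynomial division,
  m**2 + m - 30 = (m**2 + 2m + 73) + (-m - 103)
  m**2 + 2m + 73 = (-m + 101)(-m - 103) + (10476)
  -m - 103 = (-(1/10476)m - 103/10476)(10476) + (0)
The last nonzero remainder is the constant 10476, so the polynomials are coprime and gcd = 1.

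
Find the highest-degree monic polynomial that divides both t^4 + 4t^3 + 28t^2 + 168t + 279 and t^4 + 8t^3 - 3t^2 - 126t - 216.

Apply the Euclidean algorithm:
  t^4 + 4t^3 + 28t^2 + 168t + 279 = (t^4 + 8t^3 - 3t^2 - 126t - 216) + (-4t^3 + 31t^2 + 294t + 495)
  t^4 + 8t^3 - 3t^2 - 126t - 216 = (-(1/4)t - 63/16)(-4t^3 + 31t^2 + 294t + 495) + ((3081/16)t^2 + (9243/8)t + 27729/16)
  -4t^3 + 31t^2 + 294t + 495 = (-(64/3081)t + 880/3081)((3081/16)t^2 + (9243/8)t + 27729/16) + (0)
Last nonzero remainder: (3081/16)t^2 + (9243/8)t + 27729/16. Dividing through by 3081/16 gives the monic gcd t^2 + 6t + 9.

t^2 + 6t + 9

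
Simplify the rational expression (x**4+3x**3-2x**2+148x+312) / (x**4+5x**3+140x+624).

(x+2)/(x+4)

Repeated division with remainder:
  x**4+3x**3-2x**2+148x+312 = (x**4+5x**3+140x+624) + (-2x**3-2x**2+8x-312)
  x**4+5x**3+140x+624 = (-(1/2)x-2)(-2x**3-2x**2+8x-312) + (0)
Last nonzero remainder: -2x**3-2x**2+8x-312. Dividing through by -2 gives the monic gcd x**3+x**2-4x+156.
Cancel x**3+x**2-4x+156 from numerator and denominator to get the reduced form.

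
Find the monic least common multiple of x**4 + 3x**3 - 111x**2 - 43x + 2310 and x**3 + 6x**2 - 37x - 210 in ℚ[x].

x**5 + 10x**4 - 90x**3 - 820x**2 + 2009x + 16170

Repeated division with remainder:
  x**4 + 3x**3 - 111x**2 - 43x + 2310 = (x - 3)(x**3 + 6x**2 - 37x - 210) + (-56x**2 + 56x + 1680)
  x**3 + 6x**2 - 37x - 210 = (-(1/56)x - 1/8)(-56x**2 + 56x + 1680) + (0)
Last nonzero remainder: -56x**2 + 56x + 1680. Dividing through by -56 gives the monic gcd x**2 - x - 30.
Then lcm(f, g) = f·g / gcd(f, g); expanding and making the result monic gives the answer.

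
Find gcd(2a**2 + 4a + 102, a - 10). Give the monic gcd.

By polynomial division,
  2a**2 + 4a + 102 = (2a + 24)(a - 10) + (342)
  a - 10 = ((1/342)a - 5/171)(342) + (0)
The last nonzero remainder is the constant 342, so the polynomials are coprime and gcd = 1.

1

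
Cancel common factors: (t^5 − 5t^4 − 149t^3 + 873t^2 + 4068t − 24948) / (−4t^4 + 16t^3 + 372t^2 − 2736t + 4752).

(−t^3 + 10t^2 + 33t − 378)/(4t^2 − 36t + 72)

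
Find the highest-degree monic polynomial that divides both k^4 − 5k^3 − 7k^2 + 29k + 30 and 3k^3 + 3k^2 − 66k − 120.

By polynomial division,
  k^4 − 5k^3 − 7k^2 + 29k + 30 = ((1/3)k − 2)(3k^3 + 3k^2 − 66k − 120) + (21k^2 − 63k − 210)
  3k^3 + 3k^2 − 66k − 120 = ((1/7)k + 4/7)(21k^2 − 63k − 210) + (0)
Last nonzero remainder: 21k^2 − 63k − 210. Dividing through by 21 gives the monic gcd k^2 − 3k − 10.

k^2 − 3k − 10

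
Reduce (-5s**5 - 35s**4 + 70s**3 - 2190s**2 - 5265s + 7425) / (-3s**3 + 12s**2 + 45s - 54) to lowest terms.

Repeated division with remainder:
  -5s**5 - 35s**4 + 70s**3 - 2190s**2 - 5265s + 7425 = ((5/3)s**2 + (55/3)s + 75)(-3s**3 + 12s**2 + 45s - 54) + (-3825s**2 - 7650s + 11475)
  -3s**3 + 12s**2 + 45s - 54 = ((1/1275)s - 2/425)(-3825s**2 - 7650s + 11475) + (0)
Last nonzero remainder: -3825s**2 - 7650s + 11475. Dividing through by -3825 gives the monic gcd s**2 + 2s - 3.
Cancel s**2 + 2s - 3 from numerator and denominator to get the reduced form.

(5s**3 + 25s**2 - 105s + 2475)/(3s - 18)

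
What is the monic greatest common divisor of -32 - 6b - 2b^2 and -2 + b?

By polynomial division,
  -2b^2 - 6b - 32 = (-2b - 10)(b - 2) + (-52)
  b - 2 = (-(1/52)b + 1/26)(-52) + (0)
The last nonzero remainder is the constant -52, so the polynomials are coprime and gcd = 1.

1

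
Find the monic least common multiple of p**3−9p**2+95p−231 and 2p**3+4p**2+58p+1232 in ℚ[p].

By polynomial division,
  p**3−9p**2+95p−231 = (1/2)(2p**3+4p**2+58p+1232) + (−11p**2+66p−847)
  2p**3+4p**2+58p+1232 = (−(2/11)p−16/11)(−11p**2+66p−847) + (0)
Last nonzero remainder: −11p**2+66p−847. Dividing through by −11 gives the monic gcd p**2−6p+77.
Then lcm(f, g) = f·g / gcd(f, g); expanding and making the result monic gives the answer.

p**4−p**3+23p**2+529p−1848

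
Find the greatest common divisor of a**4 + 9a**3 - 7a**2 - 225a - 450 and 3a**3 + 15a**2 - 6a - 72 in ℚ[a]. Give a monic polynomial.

a + 3

By polynomial division,
  a**4 + 9a**3 - 7a**2 - 225a - 450 = ((1/3)a + 4/3)(3a**3 + 15a**2 - 6a - 72) + (-25a**2 - 193a - 354)
  3a**3 + 15a**2 - 6a - 72 = (-(3/25)a + 204/625)(-25a**2 - 193a - 354) + ((9072/625)a + 27216/625)
  -25a**2 - 193a - 354 = (-(15625/9072)a - 36875/4536)((9072/625)a + 27216/625) + (0)
Last nonzero remainder: (9072/625)a + 27216/625. Dividing through by 9072/625 gives the monic gcd a + 3.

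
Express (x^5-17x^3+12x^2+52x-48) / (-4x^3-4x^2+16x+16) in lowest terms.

(-x^3+13x-12)/(4x+4)

By polynomial division,
  x^5-17x^3+12x^2+52x-48 = (-(1/4)x^2+(1/4)x+3)(-4x^3-4x^2+16x+16) + (24x^2-96)
  -4x^3-4x^2+16x+16 = (-(1/6)x-1/6)(24x^2-96) + (0)
Last nonzero remainder: 24x^2-96. Dividing through by 24 gives the monic gcd x^2-4.
Cancel x^2-4 from numerator and denominator to get the reduced form.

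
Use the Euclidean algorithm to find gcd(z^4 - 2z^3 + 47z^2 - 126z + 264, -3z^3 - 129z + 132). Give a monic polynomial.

Repeated division with remainder:
  z^4 - 2z^3 + 47z^2 - 126z + 264 = (-(1/3)z + 2/3)(-3z^3 - 129z + 132) + (4z^2 + 4z + 176)
  -3z^3 - 129z + 132 = (-(3/4)z + 3/4)(4z^2 + 4z + 176) + (0)
Last nonzero remainder: 4z^2 + 4z + 176. Dividing through by 4 gives the monic gcd z^2 + z + 44.

z^2 + z + 44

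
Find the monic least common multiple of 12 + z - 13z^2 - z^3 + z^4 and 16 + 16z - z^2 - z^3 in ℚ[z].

Euclidean algorithm in ℚ[z]:
  z^4 - z^3 - 13z^2 + z + 12 = (-z + 2)(-z^3 - z^2 + 16z + 16) + (5z^2 - 15z - 20)
  -z^3 - z^2 + 16z + 16 = (-(1/5)z - 4/5)(5z^2 - 15z - 20) + (0)
Last nonzero remainder: 5z^2 - 15z - 20. Dividing through by 5 gives the monic gcd z^2 - 3z - 4.
Then lcm(f, g) = f·g / gcd(f, g); expanding and making the result monic gives the answer.

48 + 16z - 51z^2 - 17z^3 + 3z^4 + z^5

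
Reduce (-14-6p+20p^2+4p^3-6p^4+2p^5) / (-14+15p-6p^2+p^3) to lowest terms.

(-2-2p+2p^2+2p^3)/(-2+p)

Apply the Euclidean algorithm:
  2p^5-6p^4+4p^3+20p^2-6p-14 = (2p^2+6p+10)(p^3-6p^2+15p-14) + (18p^2-72p+126)
  p^3-6p^2+15p-14 = ((1/18)p-1/9)(18p^2-72p+126) + (0)
Last nonzero remainder: 18p^2-72p+126. Dividing through by 18 gives the monic gcd p^2-4p+7.
Cancel p^2-4p+7 from numerator and denominator to get the reduced form.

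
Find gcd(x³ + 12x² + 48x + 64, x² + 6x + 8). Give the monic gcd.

By polynomial division,
  x³ + 12x² + 48x + 64 = (x + 6)(x² + 6x + 8) + (4x + 16)
  x² + 6x + 8 = ((1/4)x + 1/2)(4x + 16) + (0)
Last nonzero remainder: 4x + 16. Dividing through by 4 gives the monic gcd x + 4.

x + 4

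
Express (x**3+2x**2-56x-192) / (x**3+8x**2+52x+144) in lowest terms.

(x**2-2x-48)/(x**2+4x+36)

Apply the Euclidean algorithm:
  x**3+2x**2-56x-192 = (x**3+8x**2+52x+144) + (-6x**2-108x-336)
  x**3+8x**2+52x+144 = (-(1/6)x+5/3)(-6x**2-108x-336) + (176x+704)
  -6x**2-108x-336 = (-(3/88)x-21/44)(176x+704) + (0)
Last nonzero remainder: 176x+704. Dividing through by 176 gives the monic gcd x+4.
Cancel x+4 from numerator and denominator to get the reduced form.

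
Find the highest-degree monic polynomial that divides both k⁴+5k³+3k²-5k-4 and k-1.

k-1

Repeated division with remainder:
  k⁴+5k³+3k²-5k-4 = (k³+6k²+9k+4)(k-1) + (0)
The last nonzero remainder k-1 is already monic.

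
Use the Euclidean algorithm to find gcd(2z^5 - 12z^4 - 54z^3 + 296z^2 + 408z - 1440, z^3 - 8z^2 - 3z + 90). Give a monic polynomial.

z^3 - 8z^2 - 3z + 90

Repeated division with remainder:
  2z^5 - 12z^4 - 54z^3 + 296z^2 + 408z - 1440 = (2z^2 + 4z - 16)(z^3 - 8z^2 - 3z + 90) + (0)
The last nonzero remainder z^3 - 8z^2 - 3z + 90 is already monic.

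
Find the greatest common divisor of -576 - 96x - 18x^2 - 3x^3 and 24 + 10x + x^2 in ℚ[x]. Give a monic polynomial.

6 + x

Apply the Euclidean algorithm:
  -3x^3 - 18x^2 - 96x - 576 = (-3x + 12)(x^2 + 10x + 24) + (-144x - 864)
  x^2 + 10x + 24 = (-(1/144)x - 1/36)(-144x - 864) + (0)
Last nonzero remainder: -144x - 864. Dividing through by -144 gives the monic gcd x + 6.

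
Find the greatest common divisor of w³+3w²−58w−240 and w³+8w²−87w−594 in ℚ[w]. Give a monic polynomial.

Repeated division with remainder:
  w³+3w²−58w−240 = (w³+8w²−87w−594) + (−5w²+29w+354)
  w³+8w²−87w−594 = (−(1/5)w−69/25)(−5w²+29w+354) + ((1596/25)w+9576/25)
  −5w²+29w+354 = (−(125/1596)w+1475/1596)((1596/25)w+9576/25) + (0)
Last nonzero remainder: (1596/25)w+9576/25. Dividing through by 1596/25 gives the monic gcd w+6.

w+6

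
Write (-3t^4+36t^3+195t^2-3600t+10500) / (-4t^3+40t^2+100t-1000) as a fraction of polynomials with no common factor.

(3t^2+9t-210)/(4t+20)

Apply the Euclidean algorithm:
  -3t^4+36t^3+195t^2-3600t+10500 = ((3/4)t-3/2)(-4t^3+40t^2+100t-1000) + (180t^2-2700t+9000)
  -4t^3+40t^2+100t-1000 = (-(1/45)t-1/9)(180t^2-2700t+9000) + (0)
Last nonzero remainder: 180t^2-2700t+9000. Dividing through by 180 gives the monic gcd t^2-15t+50.
Cancel t^2-15t+50 from numerator and denominator to get the reduced form.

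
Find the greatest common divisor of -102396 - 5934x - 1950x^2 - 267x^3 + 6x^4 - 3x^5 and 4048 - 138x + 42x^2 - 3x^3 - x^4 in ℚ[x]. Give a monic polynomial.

By polynomial division,
  -3x^5 + 6x^4 - 267x^3 - 1950x^2 - 5934x - 102396 = (3x - 15)(-x^4 - 3x^3 + 42x^2 - 138x + 4048) + (-438x^3 - 906x^2 - 20148x - 41676)
  -x^4 - 3x^3 + 42x^2 - 138x + 4048 = ((1/438)x + 34/15987)(-438x^3 - 906x^2 - 20148x - 41676) + ((479220/5329)x^2 + 22044120/5329)
  -438x^3 - 906x^2 - 20148x - 41676 = (-(389017/79870)x - 804679/79870)((479220/5329)x^2 + 22044120/5329) + (0)
Last nonzero remainder: (479220/5329)x^2 + 22044120/5329. Dividing through by 479220/5329 gives the monic gcd x^2 + 46.

46 + x^2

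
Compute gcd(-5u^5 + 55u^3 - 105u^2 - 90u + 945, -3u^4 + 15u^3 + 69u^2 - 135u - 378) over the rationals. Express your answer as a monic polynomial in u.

By polynomial division,
  -5u^5 + 55u^3 - 105u^2 - 90u + 945 = ((5/3)u + 25/3)(-3u^4 + 15u^3 + 69u^2 - 135u - 378) + (-185u^3 - 455u^2 + 1665u + 4095)
  -3u^4 + 15u^3 + 69u^2 - 135u - 378 = ((3/185)u - 828/6845)(-185u^3 - 455u^2 + 1665u + 4095) + (-(17850/1369)u^2 + 160650/1369)
  -185u^3 - 455u^2 + 1665u + 4095 = ((50653/3570)u + 17797/510)(-(17850/1369)u^2 + 160650/1369) + (0)
Last nonzero remainder: -(17850/1369)u^2 + 160650/1369. Dividing through by -17850/1369 gives the monic gcd u^2 - 9.

u^2 - 9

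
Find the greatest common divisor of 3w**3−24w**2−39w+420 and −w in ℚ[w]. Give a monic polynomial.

Apply the Euclidean algorithm:
  3w**3−24w**2−39w+420 = (−3w**2+24w+39)(−w) + (420)
  −w = (−(1/420)w)(420) + (0)
The last nonzero remainder is the constant 420, so the polynomials are coprime and gcd = 1.

1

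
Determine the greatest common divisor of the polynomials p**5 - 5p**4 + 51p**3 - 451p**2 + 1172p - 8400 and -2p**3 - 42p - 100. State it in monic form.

p**2 - 2p + 25

Apply the Euclidean algorithm:
  p**5 - 5p**4 + 51p**3 - 451p**2 + 1172p - 8400 = (-(1/2)p**2 + (5/2)p - 15)(-2p**3 - 42p - 100) + (-396p**2 + 792p - 9900)
  -2p**3 - 42p - 100 = ((1/198)p + 1/99)(-396p**2 + 792p - 9900) + (0)
Last nonzero remainder: -396p**2 + 792p - 9900. Dividing through by -396 gives the monic gcd p**2 - 2p + 25.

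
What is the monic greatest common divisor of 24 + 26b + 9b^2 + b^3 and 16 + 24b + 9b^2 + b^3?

4 + b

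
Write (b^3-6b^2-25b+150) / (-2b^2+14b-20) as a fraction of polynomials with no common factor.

(-b^2+b+30)/(2b-4)

Repeated division with remainder:
  b^3-6b^2-25b+150 = (-(1/2)b-1/2)(-2b^2+14b-20) + (-28b+140)
  -2b^2+14b-20 = ((1/14)b-1/7)(-28b+140) + (0)
Last nonzero remainder: -28b+140. Dividing through by -28 gives the monic gcd b-5.
Cancel b-5 from numerator and denominator to get the reduced form.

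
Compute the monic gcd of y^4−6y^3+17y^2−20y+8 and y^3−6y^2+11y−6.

By polynomial division,
  y^4−6y^3+17y^2−20y+8 = (y)(y^3−6y^2+11y−6) + (6y^2−14y+8)
  y^3−6y^2+11y−6 = ((1/6)y−11/18)(6y^2−14y+8) + ((10/9)y−10/9)
  6y^2−14y+8 = ((27/5)y−36/5)((10/9)y−10/9) + (0)
Last nonzero remainder: (10/9)y−10/9. Dividing through by 10/9 gives the monic gcd y−1.

y−1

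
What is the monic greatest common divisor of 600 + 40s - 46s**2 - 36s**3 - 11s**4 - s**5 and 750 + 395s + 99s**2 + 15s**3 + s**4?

30 + 11s + s**2

Apply the Euclidean algorithm:
  -s**5 - 11s**4 - 36s**3 - 46s**2 + 40s + 600 = (-s + 4)(s**4 + 15s**3 + 99s**2 + 395s + 750) + (3s**3 - 47s**2 - 790s - 2400)
  s**4 + 15s**3 + 99s**2 + 395s + 750 = ((1/3)s + 92/9)(3s**3 - 47s**2 - 790s - 2400) + ((7585/9)s**2 + (83435/9)s + 75850/3)
  3s**3 - 47s**2 - 790s - 2400 = ((27/7585)s - 144/1517)((7585/9)s**2 + (83435/9)s + 75850/3) + (0)
Last nonzero remainder: (7585/9)s**2 + (83435/9)s + 75850/3. Dividing through by 7585/9 gives the monic gcd s**2 + 11s + 30.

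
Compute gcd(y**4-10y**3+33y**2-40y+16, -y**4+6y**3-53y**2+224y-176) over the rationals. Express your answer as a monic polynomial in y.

Apply the Euclidean algorithm:
  y**4-10y**3+33y**2-40y+16 = (-1)(-y**4+6y**3-53y**2+224y-176) + (-4y**3-20y**2+184y-160)
  -y**4+6y**3-53y**2+224y-176 = ((1/4)y-11/4)(-4y**3-20y**2+184y-160) + (-154y**2+770y-616)
  -4y**3-20y**2+184y-160 = ((2/77)y+20/77)(-154y**2+770y-616) + (0)
Last nonzero remainder: -154y**2+770y-616. Dividing through by -154 gives the monic gcd y**2-5y+4.

y**2-5y+4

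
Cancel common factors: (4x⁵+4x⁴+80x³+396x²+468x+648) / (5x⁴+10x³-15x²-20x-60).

(4x²-12x+108)/(5x-10)

Repeated division with remainder:
  4x⁵+4x⁴+80x³+396x²+468x+648 = ((4/5)x-4/5)(5x⁴+10x³-15x²-20x-60) + (100x³+400x²+500x+600)
  5x⁴+10x³-15x²-20x-60 = ((1/20)x-1/10)(100x³+400x²+500x+600) + (0)
Last nonzero remainder: 100x³+400x²+500x+600. Dividing through by 100 gives the monic gcd x³+4x²+5x+6.
Cancel x³+4x²+5x+6 from numerator and denominator to get the reduced form.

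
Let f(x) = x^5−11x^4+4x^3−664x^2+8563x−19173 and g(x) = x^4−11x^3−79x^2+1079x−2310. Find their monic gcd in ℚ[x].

x^3−21x^2+131x−231

Repeated division with remainder:
  x^5−11x^4+4x^3−664x^2+8563x−19173 = (x)(x^4−11x^3−79x^2+1079x−2310) + (83x^3−1743x^2+10873x−19173)
  x^4−11x^3−79x^2+1079x−2310 = ((1/83)x+10/83)(83x^3−1743x^2+10873x−19173) + (0)
Last nonzero remainder: 83x^3−1743x^2+10873x−19173. Dividing through by 83 gives the monic gcd x^3−21x^2+131x−231.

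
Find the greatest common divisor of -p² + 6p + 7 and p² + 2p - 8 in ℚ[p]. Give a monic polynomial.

Euclidean algorithm in ℚ[p]:
  -p² + 6p + 7 = (-1)(p² + 2p - 8) + (8p - 1)
  p² + 2p - 8 = ((1/8)p + 17/64)(8p - 1) + (-495/64)
  8p - 1 = (-(512/495)p + 64/495)(-495/64) + (0)
The last nonzero remainder is the constant -495/64, so the polynomials are coprime and gcd = 1.

1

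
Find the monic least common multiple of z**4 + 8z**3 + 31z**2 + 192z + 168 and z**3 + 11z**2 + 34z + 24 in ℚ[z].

z**6 + 18z**5 + 135z**4 + 694z**3 + 2832z**2 + 6288z + 4032

Euclidean algorithm in ℚ[z]:
  z**4 + 8z**3 + 31z**2 + 192z + 168 = (z − 3)(z**3 + 11z**2 + 34z + 24) + (30z**2 + 270z + 240)
  z**3 + 11z**2 + 34z + 24 = ((1/30)z + 1/15)(30z**2 + 270z + 240) + (8z + 8)
  30z**2 + 270z + 240 = ((15/4)z + 30)(8z + 8) + (0)
Last nonzero remainder: 8z + 8. Dividing through by 8 gives the monic gcd z + 1.
Then lcm(f, g) = f·g / gcd(f, g); expanding and making the result monic gives the answer.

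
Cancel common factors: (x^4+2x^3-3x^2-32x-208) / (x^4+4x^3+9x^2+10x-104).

(x-4)/(x-2)

Euclidean algorithm in ℚ[x]:
  x^4+2x^3-3x^2-32x-208 = (x^4+4x^3+9x^2+10x-104) + (-2x^3-12x^2-42x-104)
  x^4+4x^3+9x^2+10x-104 = (-(1/2)x+1)(-2x^3-12x^2-42x-104) + (0)
Last nonzero remainder: -2x^3-12x^2-42x-104. Dividing through by -2 gives the monic gcd x^3+6x^2+21x+52.
Cancel x^3+6x^2+21x+52 from numerator and denominator to get the reduced form.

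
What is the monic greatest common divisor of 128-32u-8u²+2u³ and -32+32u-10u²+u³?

16-8u+u²

Euclidean algorithm in ℚ[u]:
  2u³-8u²-32u+128 = (2)(u³-10u²+32u-32) + (12u²-96u+192)
  u³-10u²+32u-32 = ((1/12)u-1/6)(12u²-96u+192) + (0)
Last nonzero remainder: 12u²-96u+192. Dividing through by 12 gives the monic gcd u²-8u+16.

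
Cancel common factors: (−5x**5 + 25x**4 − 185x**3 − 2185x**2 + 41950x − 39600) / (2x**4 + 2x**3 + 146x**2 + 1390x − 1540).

(−5x**2 − 5x + 360)/(2x + 14)

By polynomial division,
  −5x**5 + 25x**4 − 185x**3 − 2185x**2 + 41950x − 39600 = (−(5/2)x + 15)(2x**4 + 2x**3 + 146x**2 + 1390x − 1540) + (150x**3 − 900x**2 + 17250x − 16500)
  2x**4 + 2x**3 + 146x**2 + 1390x − 1540 = ((1/75)x + 7/75)(150x**3 − 900x**2 + 17250x − 16500) + (0)
Last nonzero remainder: 150x**3 − 900x**2 + 17250x − 16500. Dividing through by 150 gives the monic gcd x**3 − 6x**2 + 115x − 110.
Cancel x**3 − 6x**2 + 115x − 110 from numerator and denominator to get the reduced form.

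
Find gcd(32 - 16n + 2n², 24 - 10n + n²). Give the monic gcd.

-4 + n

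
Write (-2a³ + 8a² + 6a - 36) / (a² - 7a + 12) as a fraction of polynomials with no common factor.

(-2a² + 2a + 12)/(a - 4)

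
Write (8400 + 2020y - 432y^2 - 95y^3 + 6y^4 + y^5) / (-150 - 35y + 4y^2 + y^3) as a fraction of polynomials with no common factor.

Repeated division with remainder:
  y^5 + 6y^4 - 95y^3 - 432y^2 + 2020y + 8400 = (y^2 + 2y - 68)(y^3 + 4y^2 - 35y - 150) + (60y^2 - 60y - 1800)
  y^3 + 4y^2 - 35y - 150 = ((1/60)y + 1/12)(60y^2 - 60y - 1800) + (0)
Last nonzero remainder: 60y^2 - 60y - 1800. Dividing through by 60 gives the monic gcd y^2 - y - 30.
Cancel y^2 - y - 30 from numerator and denominator to get the reduced form.

(-280 - 58y + 7y^2 + y^3)/(5 + y)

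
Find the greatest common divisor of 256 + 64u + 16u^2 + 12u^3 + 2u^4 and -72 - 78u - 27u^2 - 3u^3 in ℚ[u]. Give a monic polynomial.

Euclidean algorithm in ℚ[u]:
  2u^4 + 12u^3 + 16u^2 + 64u + 256 = (-(2/3)u + 2)(-3u^3 - 27u^2 - 78u - 72) + (18u^2 + 172u + 400)
  -3u^3 - 27u^2 - 78u - 72 = (-(1/6)u + 5/54)(18u^2 + 172u + 400) + (-(736/27)u - 2944/27)
  18u^2 + 172u + 400 = (-(243/368)u - 675/184)(-(736/27)u - 2944/27) + (0)
Last nonzero remainder: -(736/27)u - 2944/27. Dividing through by -736/27 gives the monic gcd u + 4.

4 + u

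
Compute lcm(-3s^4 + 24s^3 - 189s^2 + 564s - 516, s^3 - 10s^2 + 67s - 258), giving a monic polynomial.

s^5 - 14s^4 + 111s^3 - 566s^2 + 1300s - 1032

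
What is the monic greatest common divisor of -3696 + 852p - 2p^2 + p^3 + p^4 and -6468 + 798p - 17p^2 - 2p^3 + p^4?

Apply the Euclidean algorithm:
  p^4 + p^3 - 2p^2 + 852p - 3696 = (p^4 - 2p^3 - 17p^2 + 798p - 6468) + (3p^3 + 15p^2 + 54p + 2772)
  p^4 - 2p^3 - 17p^2 + 798p - 6468 = ((1/3)p - 7/3)(3p^3 + 15p^2 + 54p + 2772) + (0)
Last nonzero remainder: 3p^3 + 15p^2 + 54p + 2772. Dividing through by 3 gives the monic gcd p^3 + 5p^2 + 18p + 924.

924 + 18p + 5p^2 + p^3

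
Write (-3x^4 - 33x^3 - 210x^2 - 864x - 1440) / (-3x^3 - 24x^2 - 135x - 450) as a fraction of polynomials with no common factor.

Euclidean algorithm in ℚ[x]:
  -3x^4 - 33x^3 - 210x^2 - 864x - 1440 = (x + 3)(-3x^3 - 24x^2 - 135x - 450) + (-3x^2 - 9x - 90)
  -3x^3 - 24x^2 - 135x - 450 = (x + 5)(-3x^2 - 9x - 90) + (0)
Last nonzero remainder: -3x^2 - 9x - 90. Dividing through by -3 gives the monic gcd x^2 + 3x + 30.
Cancel x^2 + 3x + 30 from numerator and denominator to get the reduced form.

(x^2 + 8x + 16)/(x + 5)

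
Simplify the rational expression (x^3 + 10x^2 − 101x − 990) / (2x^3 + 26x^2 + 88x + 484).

By polynomial division,
  x^3 + 10x^2 − 101x − 990 = (1/2)(2x^3 + 26x^2 + 88x + 484) + (−3x^2 − 145x − 1232)
  2x^3 + 26x^2 + 88x + 484 = (−(2/3)x + 212/9)(−3x^2 − 145x − 1232) + ((24140/9)x + 265540/9)
  −3x^2 − 145x − 1232 = (−(27/24140)x − 252/6035)((24140/9)x + 265540/9) + (0)
Last nonzero remainder: (24140/9)x + 265540/9. Dividing through by 24140/9 gives the monic gcd x + 11.
Cancel x + 11 from numerator and denominator to get the reduced form.

(x^2 − x − 90)/(2x^2 + 4x + 44)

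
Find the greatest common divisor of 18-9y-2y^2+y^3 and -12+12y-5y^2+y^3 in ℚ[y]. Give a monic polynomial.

-2+y

By polynomial division,
  y^3-2y^2-9y+18 = (y^3-5y^2+12y-12) + (3y^2-21y+30)
  y^3-5y^2+12y-12 = ((1/3)y+2/3)(3y^2-21y+30) + (16y-32)
  3y^2-21y+30 = ((3/16)y-15/16)(16y-32) + (0)
Last nonzero remainder: 16y-32. Dividing through by 16 gives the monic gcd y-2.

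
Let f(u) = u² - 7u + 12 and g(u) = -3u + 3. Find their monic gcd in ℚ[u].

1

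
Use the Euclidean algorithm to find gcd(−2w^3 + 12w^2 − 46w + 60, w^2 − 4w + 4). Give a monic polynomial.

w − 2

Apply the Euclidean algorithm:
  −2w^3 + 12w^2 − 46w + 60 = (−2w + 4)(w^2 − 4w + 4) + (−22w + 44)
  w^2 − 4w + 4 = (−(1/22)w + 1/11)(−22w + 44) + (0)
Last nonzero remainder: −22w + 44. Dividing through by −22 gives the monic gcd w − 2.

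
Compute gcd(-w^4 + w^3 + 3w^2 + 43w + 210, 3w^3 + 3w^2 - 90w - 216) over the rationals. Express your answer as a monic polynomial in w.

Euclidean algorithm in ℚ[w]:
  -w^4 + w^3 + 3w^2 + 43w + 210 = (-(1/3)w + 2/3)(3w^3 + 3w^2 - 90w - 216) + (-29w^2 + 31w + 354)
  3w^3 + 3w^2 - 90w - 216 = (-(3/29)w - 180/841)(-29w^2 + 31w + 354) + (-(39312/841)w - 117936/841)
  -29w^2 + 31w + 354 = ((24389/39312)w - 49619/19656)(-(39312/841)w - 117936/841) + (0)
Last nonzero remainder: -(39312/841)w - 117936/841. Dividing through by -39312/841 gives the monic gcd w + 3.

w + 3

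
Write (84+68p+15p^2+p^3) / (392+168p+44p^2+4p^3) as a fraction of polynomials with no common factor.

(12+8p+p^2)/(56+16p+4p^2)

By polynomial division,
  p^3+15p^2+68p+84 = (1/4)(4p^3+44p^2+168p+392) + (4p^2+26p-14)
  4p^3+44p^2+168p+392 = (p+9/2)(4p^2+26p-14) + (65p+455)
  4p^2+26p-14 = ((4/65)p-2/65)(65p+455) + (0)
Last nonzero remainder: 65p+455. Dividing through by 65 gives the monic gcd p+7.
Cancel p+7 from numerator and denominator to get the reduced form.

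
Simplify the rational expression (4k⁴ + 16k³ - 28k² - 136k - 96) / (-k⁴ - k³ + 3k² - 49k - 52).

(-4k² + 4k + 24)/(k² - 4k + 13)

Repeated division with remainder:
  4k⁴ + 16k³ - 28k² - 136k - 96 = (-4)(-k⁴ - k³ + 3k² - 49k - 52) + (12k³ - 16k² - 332k - 304)
  -k⁴ - k³ + 3k² - 49k - 52 = (-(1/12)k - 7/36)(12k³ - 16k² - 332k - 304) + (-(250/9)k² - (1250/9)k - 1000/9)
  12k³ - 16k² - 332k - 304 = (-(54/125)k + 342/125)(-(250/9)k² - (1250/9)k - 1000/9) + (0)
Last nonzero remainder: -(250/9)k² - (1250/9)k - 1000/9. Dividing through by -250/9 gives the monic gcd k² + 5k + 4.
Cancel k² + 5k + 4 from numerator and denominator to get the reduced form.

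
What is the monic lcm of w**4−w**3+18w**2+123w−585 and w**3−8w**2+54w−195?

w**5−6w**4+23w**3+33w**2−1200w+2925

Repeated division with remainder:
  w**4−w**3+18w**2+123w−585 = (w+7)(w**3−8w**2+54w−195) + (20w**2−60w+780)
  w**3−8w**2+54w−195 = ((1/20)w−1/4)(20w**2−60w+780) + (0)
Last nonzero remainder: 20w**2−60w+780. Dividing through by 20 gives the monic gcd w**2−3w+39.
Then lcm(f, g) = f·g / gcd(f, g); expanding and making the result monic gives the answer.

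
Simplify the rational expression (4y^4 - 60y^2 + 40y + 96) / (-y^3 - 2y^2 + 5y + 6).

Apply the Euclidean algorithm:
  4y^4 - 60y^2 + 40y + 96 = (-4y + 8)(-y^3 - 2y^2 + 5y + 6) + (-24y^2 + 24y + 48)
  -y^3 - 2y^2 + 5y + 6 = ((1/24)y + 1/8)(-24y^2 + 24y + 48) + (0)
Last nonzero remainder: -24y^2 + 24y + 48. Dividing through by -24 gives the monic gcd y^2 - y - 2.
Cancel y^2 - y - 2 from numerator and denominator to get the reduced form.

(-4y^2 - 4y + 48)/(y + 3)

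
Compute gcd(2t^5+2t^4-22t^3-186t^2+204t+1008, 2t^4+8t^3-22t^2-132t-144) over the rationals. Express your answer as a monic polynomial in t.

t^2-2t-8

Euclidean algorithm in ℚ[t]:
  2t^5+2t^4-22t^3-186t^2+204t+1008 = (t-3)(2t^4+8t^3-22t^2-132t-144) + (24t^3-120t^2-48t+576)
  2t^4+8t^3-22t^2-132t-144 = ((1/12)t+3/4)(24t^3-120t^2-48t+576) + (72t^2-144t-576)
  24t^3-120t^2-48t+576 = ((1/3)t-1)(72t^2-144t-576) + (0)
Last nonzero remainder: 72t^2-144t-576. Dividing through by 72 gives the monic gcd t^2-2t-8.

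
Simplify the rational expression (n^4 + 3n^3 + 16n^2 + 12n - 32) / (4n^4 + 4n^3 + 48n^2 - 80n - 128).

(n^2 + n - 2)/(4n^2 - 4n - 8)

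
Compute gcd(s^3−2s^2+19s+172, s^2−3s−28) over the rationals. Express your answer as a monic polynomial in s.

s+4

Apply the Euclidean algorithm:
  s^3−2s^2+19s+172 = (s+1)(s^2−3s−28) + (50s+200)
  s^2−3s−28 = ((1/50)s−7/50)(50s+200) + (0)
Last nonzero remainder: 50s+200. Dividing through by 50 gives the monic gcd s+4.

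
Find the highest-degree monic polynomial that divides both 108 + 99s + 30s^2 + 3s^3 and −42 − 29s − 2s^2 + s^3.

Repeated division with remainder:
  3s^3 + 30s^2 + 99s + 108 = (3)(s^3 − 2s^2 − 29s − 42) + (36s^2 + 186s + 234)
  s^3 − 2s^2 − 29s − 42 = ((1/36)s − 43/216)(36s^2 + 186s + 234) + ((55/36)s + 55/12)
  36s^2 + 186s + 234 = ((1296/55)s + 2808/55)((55/36)s + 55/12) + (0)
Last nonzero remainder: (55/36)s + 55/12. Dividing through by 55/36 gives the monic gcd s + 3.

3 + s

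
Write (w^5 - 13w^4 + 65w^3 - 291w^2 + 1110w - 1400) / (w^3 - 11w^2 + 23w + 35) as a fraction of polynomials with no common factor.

(w^3 - w^2 + 18w - 40)/(w + 1)

Repeated division with remainder:
  w^5 - 13w^4 + 65w^3 - 291w^2 + 1110w - 1400 = (w^2 - 2w + 20)(w^3 - 11w^2 + 23w + 35) + (-60w^2 + 720w - 2100)
  w^3 - 11w^2 + 23w + 35 = (-(1/60)w - 1/60)(-60w^2 + 720w - 2100) + (0)
Last nonzero remainder: -60w^2 + 720w - 2100. Dividing through by -60 gives the monic gcd w^2 - 12w + 35.
Cancel w^2 - 12w + 35 from numerator and denominator to get the reduced form.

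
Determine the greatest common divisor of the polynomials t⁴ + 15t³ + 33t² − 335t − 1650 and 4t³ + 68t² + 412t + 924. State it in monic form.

t² + 10t + 33

By polynomial division,
  t⁴ + 15t³ + 33t² − 335t − 1650 = ((1/4)t − 1/2)(4t³ + 68t² + 412t + 924) + (−36t² − 360t − 1188)
  4t³ + 68t² + 412t + 924 = (−(1/9)t − 7/9)(−36t² − 360t − 1188) + (0)
Last nonzero remainder: −36t² − 360t − 1188. Dividing through by −36 gives the monic gcd t² + 10t + 33.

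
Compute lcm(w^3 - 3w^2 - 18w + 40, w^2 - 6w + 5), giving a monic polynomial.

Apply the Euclidean algorithm:
  w^3 - 3w^2 - 18w + 40 = (w + 3)(w^2 - 6w + 5) + (-5w + 25)
  w^2 - 6w + 5 = (-(1/5)w + 1/5)(-5w + 25) + (0)
Last nonzero remainder: -5w + 25. Dividing through by -5 gives the monic gcd w - 5.
Then lcm(f, g) = f·g / gcd(f, g); expanding and making the result monic gives the answer.

w^4 - 4w^3 - 15w^2 + 58w - 40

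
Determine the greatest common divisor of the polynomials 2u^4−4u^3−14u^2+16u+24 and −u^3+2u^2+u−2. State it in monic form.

u^2−u−2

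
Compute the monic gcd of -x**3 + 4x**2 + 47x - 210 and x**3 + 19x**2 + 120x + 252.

x + 7

Euclidean algorithm in ℚ[x]:
  -x**3 + 4x**2 + 47x - 210 = (-1)(x**3 + 19x**2 + 120x + 252) + (23x**2 + 167x + 42)
  x**3 + 19x**2 + 120x + 252 = ((1/23)x + 270/529)(23x**2 + 167x + 42) + ((17424/529)x + 121968/529)
  23x**2 + 167x + 42 = ((12167/17424)x + 529/2904)((17424/529)x + 121968/529) + (0)
Last nonzero remainder: (17424/529)x + 121968/529. Dividing through by 17424/529 gives the monic gcd x + 7.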